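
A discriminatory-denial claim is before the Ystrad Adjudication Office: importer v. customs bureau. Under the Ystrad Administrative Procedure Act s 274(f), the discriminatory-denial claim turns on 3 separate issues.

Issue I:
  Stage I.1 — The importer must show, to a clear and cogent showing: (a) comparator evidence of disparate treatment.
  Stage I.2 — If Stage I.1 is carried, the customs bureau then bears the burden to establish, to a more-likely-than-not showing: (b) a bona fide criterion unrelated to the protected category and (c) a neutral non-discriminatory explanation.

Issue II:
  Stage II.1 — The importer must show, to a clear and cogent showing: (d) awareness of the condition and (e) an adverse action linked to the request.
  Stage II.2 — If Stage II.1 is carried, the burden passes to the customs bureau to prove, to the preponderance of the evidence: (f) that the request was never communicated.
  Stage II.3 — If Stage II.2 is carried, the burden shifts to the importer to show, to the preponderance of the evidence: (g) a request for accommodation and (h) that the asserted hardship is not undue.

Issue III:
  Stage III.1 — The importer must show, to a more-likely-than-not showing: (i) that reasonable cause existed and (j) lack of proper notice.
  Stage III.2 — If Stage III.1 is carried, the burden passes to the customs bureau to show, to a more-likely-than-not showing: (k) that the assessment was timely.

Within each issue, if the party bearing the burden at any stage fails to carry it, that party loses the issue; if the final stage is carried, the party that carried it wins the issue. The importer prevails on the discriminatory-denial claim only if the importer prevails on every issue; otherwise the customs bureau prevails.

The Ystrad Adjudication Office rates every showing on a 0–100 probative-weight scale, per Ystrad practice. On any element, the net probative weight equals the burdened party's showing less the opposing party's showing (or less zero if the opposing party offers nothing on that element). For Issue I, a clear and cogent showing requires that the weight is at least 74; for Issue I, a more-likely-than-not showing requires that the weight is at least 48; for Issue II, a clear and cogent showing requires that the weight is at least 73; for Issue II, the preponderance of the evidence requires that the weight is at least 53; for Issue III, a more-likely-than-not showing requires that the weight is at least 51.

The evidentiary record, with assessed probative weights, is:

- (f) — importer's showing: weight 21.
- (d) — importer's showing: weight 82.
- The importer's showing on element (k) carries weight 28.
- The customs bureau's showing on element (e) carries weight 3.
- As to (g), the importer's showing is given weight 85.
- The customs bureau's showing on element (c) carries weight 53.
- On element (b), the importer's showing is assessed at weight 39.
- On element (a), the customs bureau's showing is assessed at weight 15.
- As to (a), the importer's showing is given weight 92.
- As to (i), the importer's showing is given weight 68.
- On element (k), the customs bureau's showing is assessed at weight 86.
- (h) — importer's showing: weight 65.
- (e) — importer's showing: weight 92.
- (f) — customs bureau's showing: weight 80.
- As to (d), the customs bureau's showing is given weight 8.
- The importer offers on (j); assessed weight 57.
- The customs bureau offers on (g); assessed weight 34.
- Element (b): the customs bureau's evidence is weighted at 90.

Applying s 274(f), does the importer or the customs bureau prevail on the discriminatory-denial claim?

customs bureau

— Issue I —
Stage I.1 — burden on importer; standard: a clear and cogent showing (weight is at least 74).
    (a): 92 − 15 = 77 ≥ 74 [met]
  All elements met. The burden passes to the customs bureau.
Stage I.2 — burden on customs bureau; standard: a more-likely-than-not showing (weight is at least 48).
    (b): 90 − 39 = 51 ≥ 48 [met]
    (c): 53 ≥ 48 [met]
  All elements met at the final stage.
Every stage carried; the customs bureau prevails on this issue.
— Issue II —
Stage II.1 — burden on importer; standard: a clear and cogent showing (weight is at least 73).
    (d): 82 − 8 = 74 ≥ 73 [met]
    (e): 92 − 3 = 89 ≥ 73 [met]
  Stage II.1 carried; the burden shifts to the customs bureau.
Stage II.2 — burden on customs bureau; standard: the preponderance of the evidence (weight is at least 53).
    (f): 80 − 21 = 59 ≥ 53 [met]
  The customs bureau carries Stage II.2; the importer now bears the burden.
Stage II.3 — burden on importer; standard: the preponderance of the evidence (weight is at least 53).
    (g): 85 − 34 = 51 < 53 [not met]
    (h): 65 ≥ 53 [met]
  Not every element is met, so the importer fails to carry Stage II.3.
The customs bureau prevails on this issue.
— Issue III —
At Stage III.1 the importer must meet a more-likely-than-not showing (weight is at least 51): on (i) the weight is 68, ≥ 51, so (i) meets the standard; on (j) the weight is 57, which does reach 51, so (j) meets the standard.
  Stage III.1 is satisfied; the onus moves to the customs bureau.
At Stage III.2 the customs bureau must meet a more-likely-than-not showing (weight is at least 51): on (k) the weight is 86 less the opposing 28 gives net 58, which does reach 51, so (k) meets the standard.
  The customs bureau carries the last stage.
Every stage carried; the customs bureau prevails on this issue.
Per-issue: Issue I → customs bureau; Issue II → customs bureau; Issue III → customs bureau. The importer must prevail on every issue; overall, the customs bureau prevails.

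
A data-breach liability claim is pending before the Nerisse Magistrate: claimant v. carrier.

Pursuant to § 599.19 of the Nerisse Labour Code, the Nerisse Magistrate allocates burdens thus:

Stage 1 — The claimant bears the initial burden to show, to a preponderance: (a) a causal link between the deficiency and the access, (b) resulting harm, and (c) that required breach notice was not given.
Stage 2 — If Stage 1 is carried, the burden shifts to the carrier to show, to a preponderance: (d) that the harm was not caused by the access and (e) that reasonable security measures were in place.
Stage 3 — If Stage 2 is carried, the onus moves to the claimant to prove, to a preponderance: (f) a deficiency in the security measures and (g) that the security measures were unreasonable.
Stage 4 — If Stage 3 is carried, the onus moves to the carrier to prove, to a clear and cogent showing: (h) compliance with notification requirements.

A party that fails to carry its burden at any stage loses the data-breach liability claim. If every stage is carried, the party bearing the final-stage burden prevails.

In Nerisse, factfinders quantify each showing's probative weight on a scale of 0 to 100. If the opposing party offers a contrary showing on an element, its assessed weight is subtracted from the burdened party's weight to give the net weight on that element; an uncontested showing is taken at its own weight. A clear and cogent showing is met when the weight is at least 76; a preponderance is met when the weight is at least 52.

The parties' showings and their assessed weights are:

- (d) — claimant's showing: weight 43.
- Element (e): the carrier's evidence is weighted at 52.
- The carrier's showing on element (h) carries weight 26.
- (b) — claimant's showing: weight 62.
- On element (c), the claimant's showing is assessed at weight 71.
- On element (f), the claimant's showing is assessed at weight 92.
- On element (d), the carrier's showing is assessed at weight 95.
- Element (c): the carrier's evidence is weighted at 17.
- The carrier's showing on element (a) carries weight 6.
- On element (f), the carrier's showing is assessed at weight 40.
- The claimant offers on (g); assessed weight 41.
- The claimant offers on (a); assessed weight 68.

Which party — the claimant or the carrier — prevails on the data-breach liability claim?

carrier

At Stage 1 the claimant must meet a preponderance (weight is at least 52): on (a) the weight is 68 less the opposing 6 gives net 62, which does reach 52, so (a) meets the standard; on (b) the weight is 62, ≥ 52, so (b) meets the standard; on (c) the weight is 71 less the opposing 17 gives net 54, which does reach 52, so (c) meets the standard.
  All elements met. The burden passes to the carrier.
At Stage 2 the carrier must meet a preponderance (weight is at least 52): on (d) the weight is 95 less the opposing 43 gives net 52, ≥ 52, so (d) meets the standard; on (e) the weight is 52, ≥ 52, so (e) meets the standard.
  Stage 2 carried; the burden shifts to the claimant.
At Stage 3 the claimant must meet a preponderance (weight is at least 52): on (f) the weight is 92 less the opposing 40 gives net 52, which does reach 52, so (f) meets the standard; on (g) the weight is 41, which does not reach 52, so (g) does not meet the standard.
  Stage 3 not carried; the claimant fails its burden.
The carrier prevails.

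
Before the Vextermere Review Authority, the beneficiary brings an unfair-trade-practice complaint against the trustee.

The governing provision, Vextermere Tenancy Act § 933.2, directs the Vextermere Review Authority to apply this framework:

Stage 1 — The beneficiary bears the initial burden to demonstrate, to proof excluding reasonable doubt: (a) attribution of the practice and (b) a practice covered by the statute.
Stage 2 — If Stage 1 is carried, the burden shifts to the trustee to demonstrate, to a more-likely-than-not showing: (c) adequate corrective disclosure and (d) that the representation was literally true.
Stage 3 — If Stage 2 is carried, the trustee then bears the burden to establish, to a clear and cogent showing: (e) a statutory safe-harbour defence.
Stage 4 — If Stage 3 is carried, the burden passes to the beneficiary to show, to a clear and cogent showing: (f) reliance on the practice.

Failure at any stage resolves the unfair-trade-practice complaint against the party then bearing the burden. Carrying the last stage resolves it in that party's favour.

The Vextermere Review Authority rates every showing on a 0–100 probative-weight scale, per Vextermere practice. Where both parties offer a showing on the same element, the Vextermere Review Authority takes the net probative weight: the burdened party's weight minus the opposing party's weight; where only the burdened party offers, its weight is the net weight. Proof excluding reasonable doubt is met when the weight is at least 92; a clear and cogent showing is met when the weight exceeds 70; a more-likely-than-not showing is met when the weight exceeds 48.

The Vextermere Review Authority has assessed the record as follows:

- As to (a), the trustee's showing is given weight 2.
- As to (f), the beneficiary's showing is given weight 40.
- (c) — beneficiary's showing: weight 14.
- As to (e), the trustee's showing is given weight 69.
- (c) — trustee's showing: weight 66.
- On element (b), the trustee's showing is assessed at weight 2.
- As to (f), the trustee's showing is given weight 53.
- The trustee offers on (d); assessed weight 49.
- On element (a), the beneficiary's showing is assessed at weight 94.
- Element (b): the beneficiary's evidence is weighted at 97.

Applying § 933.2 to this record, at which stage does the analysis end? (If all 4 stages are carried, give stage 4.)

stage 3

Stage 1 (beneficiary, proof excluding reasonable doubt, weight is at least 92): (a) net 94−2=92 ≥ 92 — meets; (b) net 97−2=95 ≥ 92 — meets.
  Stage 1 is satisfied; the onus moves to the trustee.
Stage 2 (trustee, a more-likely-than-not showing, weight exceeds 48): (c) net 66−14=52 > 48 — meets; (d) 49 > 48 — meets.
  Stage 2 is satisfied; the trustee continues to bear the burden.
Stage 3 (trustee, a clear and cogent showing, weight exceeds 70): (e) 69 ≤ 70 — fails.
  Stage 3 not carried; the trustee fails its burden.
The beneficiary prevails.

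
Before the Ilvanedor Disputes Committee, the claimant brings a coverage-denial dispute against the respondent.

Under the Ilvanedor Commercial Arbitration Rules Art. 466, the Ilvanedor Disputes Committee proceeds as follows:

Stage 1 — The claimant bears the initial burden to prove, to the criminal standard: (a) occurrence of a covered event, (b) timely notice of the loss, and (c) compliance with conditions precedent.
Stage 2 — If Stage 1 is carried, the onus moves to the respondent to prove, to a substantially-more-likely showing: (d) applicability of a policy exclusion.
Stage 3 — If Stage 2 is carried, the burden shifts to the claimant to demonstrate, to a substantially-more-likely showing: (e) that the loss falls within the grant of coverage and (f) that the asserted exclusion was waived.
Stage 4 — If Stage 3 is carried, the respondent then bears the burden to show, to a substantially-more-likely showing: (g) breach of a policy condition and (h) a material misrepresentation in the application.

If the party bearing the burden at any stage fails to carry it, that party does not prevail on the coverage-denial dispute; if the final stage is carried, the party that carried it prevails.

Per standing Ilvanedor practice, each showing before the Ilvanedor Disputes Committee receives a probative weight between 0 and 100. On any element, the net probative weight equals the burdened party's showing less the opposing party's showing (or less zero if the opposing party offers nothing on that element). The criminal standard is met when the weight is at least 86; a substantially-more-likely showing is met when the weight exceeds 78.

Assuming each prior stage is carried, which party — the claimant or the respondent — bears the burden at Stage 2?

Stage 2's rule assigns the burden to the respondent (to a substantially-more-likely showing).

respondent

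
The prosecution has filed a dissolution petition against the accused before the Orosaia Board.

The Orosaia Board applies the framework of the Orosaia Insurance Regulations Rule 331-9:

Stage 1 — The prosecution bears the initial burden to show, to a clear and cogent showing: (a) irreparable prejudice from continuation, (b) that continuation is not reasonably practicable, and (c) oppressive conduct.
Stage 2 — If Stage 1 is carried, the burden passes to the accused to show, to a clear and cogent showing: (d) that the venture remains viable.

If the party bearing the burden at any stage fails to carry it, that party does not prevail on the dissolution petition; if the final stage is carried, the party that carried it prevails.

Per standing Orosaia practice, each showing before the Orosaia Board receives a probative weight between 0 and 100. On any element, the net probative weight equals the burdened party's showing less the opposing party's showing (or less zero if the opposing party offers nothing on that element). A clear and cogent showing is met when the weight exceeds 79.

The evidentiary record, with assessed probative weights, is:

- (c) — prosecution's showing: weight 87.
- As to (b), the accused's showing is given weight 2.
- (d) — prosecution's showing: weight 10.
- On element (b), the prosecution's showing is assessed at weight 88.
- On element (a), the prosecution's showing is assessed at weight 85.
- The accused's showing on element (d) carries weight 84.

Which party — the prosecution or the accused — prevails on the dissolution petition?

At Stage 1 the prosecution must meet a clear and cogent showing (weight exceeds 79): on (a) the weight is 85, > 79, so (a) meets the standard; on (b) the weight is 88 less the opposing 2 gives net 86, which does exceed 79, so (b) meets the standard; on (c) the weight is 87, > 79, so (c) meets the standard.
  The prosecution carries Stage 1; the accused now bears the burden.
At Stage 2 the accused must meet a clear and cogent showing (weight exceeds 79): on (d) the weight is 84 less the opposing 10 gives net 74, which does not exceed 79, so (d) does not meet the standard.
  Not every element is met, so the accused fails to carry Stage 2.
The prosecution prevails.

prosecution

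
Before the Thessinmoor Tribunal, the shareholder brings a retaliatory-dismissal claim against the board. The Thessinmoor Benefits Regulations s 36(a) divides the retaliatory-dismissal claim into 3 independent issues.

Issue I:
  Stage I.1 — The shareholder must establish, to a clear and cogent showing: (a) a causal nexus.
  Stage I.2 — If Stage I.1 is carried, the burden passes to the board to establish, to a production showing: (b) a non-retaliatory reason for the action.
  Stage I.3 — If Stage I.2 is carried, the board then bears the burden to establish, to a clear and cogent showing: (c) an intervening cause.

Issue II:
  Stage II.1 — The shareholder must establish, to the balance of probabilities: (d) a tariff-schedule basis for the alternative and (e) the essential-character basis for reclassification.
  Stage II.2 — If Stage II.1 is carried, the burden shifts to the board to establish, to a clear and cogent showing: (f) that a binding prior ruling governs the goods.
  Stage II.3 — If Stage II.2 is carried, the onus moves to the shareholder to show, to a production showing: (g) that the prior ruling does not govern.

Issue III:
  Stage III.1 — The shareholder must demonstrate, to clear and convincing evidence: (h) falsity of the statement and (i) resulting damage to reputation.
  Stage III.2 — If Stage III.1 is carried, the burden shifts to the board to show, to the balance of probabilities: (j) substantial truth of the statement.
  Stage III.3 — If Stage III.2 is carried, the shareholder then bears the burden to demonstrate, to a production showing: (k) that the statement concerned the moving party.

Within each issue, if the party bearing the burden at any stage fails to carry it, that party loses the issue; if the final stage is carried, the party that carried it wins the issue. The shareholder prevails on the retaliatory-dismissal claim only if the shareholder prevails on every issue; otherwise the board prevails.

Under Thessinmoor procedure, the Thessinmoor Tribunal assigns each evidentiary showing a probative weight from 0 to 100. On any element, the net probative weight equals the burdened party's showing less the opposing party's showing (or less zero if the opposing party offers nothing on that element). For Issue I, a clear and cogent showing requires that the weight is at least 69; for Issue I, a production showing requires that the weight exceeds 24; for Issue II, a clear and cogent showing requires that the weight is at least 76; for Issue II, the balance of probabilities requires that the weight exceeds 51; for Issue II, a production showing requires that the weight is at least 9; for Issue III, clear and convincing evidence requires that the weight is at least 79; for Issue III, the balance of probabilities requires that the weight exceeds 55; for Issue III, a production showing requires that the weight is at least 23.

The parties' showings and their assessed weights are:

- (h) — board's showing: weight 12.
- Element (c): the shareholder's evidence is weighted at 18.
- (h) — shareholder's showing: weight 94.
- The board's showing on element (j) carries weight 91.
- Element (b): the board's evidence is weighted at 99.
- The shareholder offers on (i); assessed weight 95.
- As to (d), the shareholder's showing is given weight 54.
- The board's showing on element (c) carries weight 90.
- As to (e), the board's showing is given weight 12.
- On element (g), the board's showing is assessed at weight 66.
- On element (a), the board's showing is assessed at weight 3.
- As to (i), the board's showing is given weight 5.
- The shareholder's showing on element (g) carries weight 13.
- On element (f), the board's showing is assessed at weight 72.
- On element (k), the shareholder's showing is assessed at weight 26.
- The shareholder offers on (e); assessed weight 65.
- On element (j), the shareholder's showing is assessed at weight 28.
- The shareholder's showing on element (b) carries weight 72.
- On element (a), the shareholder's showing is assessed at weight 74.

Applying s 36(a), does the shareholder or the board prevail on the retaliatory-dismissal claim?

board

— Issue I —
Stage I.1 — burden on shareholder; standard: a clear and cogent showing (weight is at least 69).
    (a): 74 − 3 = 71 ≥ 69 [met]
  Stage I.1 carried; the burden shifts to the board.
Stage I.2 — burden on board; standard: a production showing (weight exceeds 24).
    (b): 99 − 72 = 27 > 24 [met]
  Stage I.2 carried; the burden remains with the board.
Stage I.3 — burden on board; standard: a clear and cogent showing (weight is at least 69).
    (c): 90 − 18 = 72 ≥ 69 [met]
  The board carries the last stage.
Every stage carried; the board prevails on this issue.
— Issue II —
Stage II.1 — burden on shareholder; standard: the balance of probabilities (weight exceeds 51).
    (d): 54 > 51 [met]
    (e): 65 − 12 = 53 > 51 [met]
  The shareholder carries Stage II.1; the board now bears the burden.
Stage II.2 — burden on board; standard: a clear and cogent showing (weight is at least 76).
    (f): 72 < 76 [not met]
  Not every element is met, so the board fails to carry Stage II.2.
The shareholder prevails on this issue.
— Issue III —
Stage III.1 — burden on shareholder; standard: clear and convincing evidence (weight is at least 79).
    (h): 94 − 12 = 82 ≥ 79 [met]
    (i): 95 − 5 = 90 ≥ 79 [met]
  Stage III.1 is satisfied; the onus moves to the board.
Stage III.2 — burden on board; standard: the balance of probabilities (weight exceeds 55).
    (j): 91 − 28 = 63 > 55 [met]
  All elements met. The burden passes to the shareholder.
Stage III.3 — burden on shareholder; standard: a production showing (weight is at least 23).
    (k): 26 ≥ 23 [met]
  Stage III.3 carried; the final stage is satisfied.
Every stage carried; the shareholder prevails on this issue.
Per-issue: Issue I → board; Issue II → shareholder; Issue III → shareholder. The shareholder must prevail on every issue; overall, the board prevails.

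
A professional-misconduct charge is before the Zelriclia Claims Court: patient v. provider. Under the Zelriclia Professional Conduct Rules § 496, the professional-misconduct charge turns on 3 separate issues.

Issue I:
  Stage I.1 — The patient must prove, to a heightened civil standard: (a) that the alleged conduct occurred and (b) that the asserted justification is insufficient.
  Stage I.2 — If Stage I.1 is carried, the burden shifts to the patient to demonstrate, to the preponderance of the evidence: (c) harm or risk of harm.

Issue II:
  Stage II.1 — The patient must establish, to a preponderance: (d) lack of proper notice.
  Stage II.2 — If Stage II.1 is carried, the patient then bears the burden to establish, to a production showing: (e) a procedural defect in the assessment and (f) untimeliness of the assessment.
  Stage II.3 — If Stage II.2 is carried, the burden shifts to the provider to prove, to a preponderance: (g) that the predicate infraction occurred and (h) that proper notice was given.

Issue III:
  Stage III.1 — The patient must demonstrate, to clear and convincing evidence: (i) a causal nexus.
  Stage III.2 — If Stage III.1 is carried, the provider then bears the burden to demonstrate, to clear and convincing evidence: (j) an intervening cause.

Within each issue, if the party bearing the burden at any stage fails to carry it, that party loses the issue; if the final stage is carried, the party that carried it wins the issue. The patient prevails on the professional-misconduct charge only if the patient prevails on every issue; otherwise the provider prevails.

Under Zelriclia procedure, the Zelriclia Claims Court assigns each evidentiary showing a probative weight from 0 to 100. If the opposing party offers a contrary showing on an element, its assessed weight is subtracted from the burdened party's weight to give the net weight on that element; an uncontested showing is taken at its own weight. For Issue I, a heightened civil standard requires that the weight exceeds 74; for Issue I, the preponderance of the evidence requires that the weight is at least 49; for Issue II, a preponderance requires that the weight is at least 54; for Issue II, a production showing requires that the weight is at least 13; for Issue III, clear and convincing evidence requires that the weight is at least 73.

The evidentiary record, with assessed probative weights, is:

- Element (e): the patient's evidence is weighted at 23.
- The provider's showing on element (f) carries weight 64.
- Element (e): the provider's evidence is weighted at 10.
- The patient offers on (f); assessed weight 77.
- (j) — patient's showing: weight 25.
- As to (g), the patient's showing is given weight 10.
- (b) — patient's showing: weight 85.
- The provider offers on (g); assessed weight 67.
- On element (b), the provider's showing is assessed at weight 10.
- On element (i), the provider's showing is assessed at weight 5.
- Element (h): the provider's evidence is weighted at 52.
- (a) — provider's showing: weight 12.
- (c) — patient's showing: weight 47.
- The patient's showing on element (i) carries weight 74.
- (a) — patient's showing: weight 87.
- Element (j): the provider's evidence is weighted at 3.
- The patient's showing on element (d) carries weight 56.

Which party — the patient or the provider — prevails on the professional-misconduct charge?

provider

— Issue I —
Stage I.1 — burden on patient; standard: a heightened civil standard (weight exceeds 74).
    (a): 87 − 12 = 75 > 74 [met]
    (b): 85 − 10 = 75 > 74 [met]
  Stage I.1 is satisfied; the patient continues to bear the burden.
Stage I.2 — burden on patient; standard: the preponderance of the evidence (weight is at least 49).
    (c): 47 < 49 [not met]
  Not every element is met, so the patient fails to carry Stage I.2.
So the provider prevails on this issue.
— Issue II —
At Stage II.1 the patient must meet a preponderance (weight is at least 54): on (d) the weight is 56, which does reach 54, so (d) meets the standard.
  Stage II.1 carried; the burden remains with the patient.
At Stage II.2 the patient must meet a production showing (weight is at least 13): on (e) the weight is 23 less the opposing 10 gives net 13, which does reach 13, so (e) meets the standard; on (f) the weight is 77 less the opposing 64 gives net 13, which does reach 13, so (f) meets the standard.
  Stage II.2 carried; the burden shifts to the provider.
At Stage II.3 the provider must meet a preponderance (weight is at least 54): on (g) the weight is 67 less the opposing 10 gives net 57, ≥ 54, so (g) meets the standard; on (h) the weight is 52, < 54, so (h) does not meet the standard.
  Not every element is met, so the provider fails to carry Stage II.3.
The patient prevails on this issue.
— Issue III —
Stage III.1 (patient, clear and convincing evidence, weight is at least 73): (i) net 74−5=69 < 73 — fails.
  Not every element is met, so the patient fails to carry Stage III.1.
The provider prevails on this issue.
Per-issue: Issue I → provider; Issue II → patient; Issue III → provider. The patient must prevail on every issue; overall, the provider prevails.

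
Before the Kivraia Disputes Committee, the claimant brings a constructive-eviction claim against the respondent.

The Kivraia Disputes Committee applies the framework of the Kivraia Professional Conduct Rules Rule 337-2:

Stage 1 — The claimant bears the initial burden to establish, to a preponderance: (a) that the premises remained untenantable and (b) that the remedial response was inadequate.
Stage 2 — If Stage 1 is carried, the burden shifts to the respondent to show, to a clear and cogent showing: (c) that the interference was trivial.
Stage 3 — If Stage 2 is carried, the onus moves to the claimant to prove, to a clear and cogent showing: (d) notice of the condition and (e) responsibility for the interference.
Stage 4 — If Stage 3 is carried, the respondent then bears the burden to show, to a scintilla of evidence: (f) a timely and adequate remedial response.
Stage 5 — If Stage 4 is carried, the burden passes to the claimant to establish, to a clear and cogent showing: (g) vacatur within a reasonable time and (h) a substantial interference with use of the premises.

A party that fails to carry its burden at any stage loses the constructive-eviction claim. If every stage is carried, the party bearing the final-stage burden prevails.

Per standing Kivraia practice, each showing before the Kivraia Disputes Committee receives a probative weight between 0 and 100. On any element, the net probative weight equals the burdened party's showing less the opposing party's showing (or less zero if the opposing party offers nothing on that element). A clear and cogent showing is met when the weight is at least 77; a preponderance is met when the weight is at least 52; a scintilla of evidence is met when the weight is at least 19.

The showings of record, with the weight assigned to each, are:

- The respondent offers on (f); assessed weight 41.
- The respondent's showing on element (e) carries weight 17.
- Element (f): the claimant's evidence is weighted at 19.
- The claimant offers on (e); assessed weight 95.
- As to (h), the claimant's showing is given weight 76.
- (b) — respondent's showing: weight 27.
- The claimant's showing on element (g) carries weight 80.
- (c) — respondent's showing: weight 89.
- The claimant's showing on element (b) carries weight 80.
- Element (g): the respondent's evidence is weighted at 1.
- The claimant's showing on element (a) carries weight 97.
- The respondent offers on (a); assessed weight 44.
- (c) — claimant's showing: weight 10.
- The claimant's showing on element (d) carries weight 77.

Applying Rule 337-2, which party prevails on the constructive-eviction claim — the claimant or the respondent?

At Stage 1 the claimant must meet a preponderance (weight is at least 52): on (a) the weight is 97 less the opposing 44 gives net 53, which does reach 52, so (a) meets the standard; on (b) the weight is 80 less the opposing 27 gives net 53, which does reach 52, so (b) meets the standard.
  Stage 1 is satisfied; the onus moves to the respondent.
At Stage 2 the respondent must meet a clear and cogent showing (weight is at least 77): on (c) the weight is 89 less the opposing 10 gives net 79, which does reach 77, so (c) meets the standard.
  Stage 2 carried; the burden shifts to the claimant.
At Stage 3 the claimant must meet a clear and cogent showing (weight is at least 77): on (d) the weight is 77, which does reach 77, so (d) meets the standard; on (e) the weight is 95 less the opposing 17 gives net 78, which does reach 77, so (e) meets the standard.
  Stage 3 is satisfied; the onus moves to the respondent.
At Stage 4 the respondent must meet a scintilla of evidence (weight is at least 19): on (f) the weight is 41 less the opposing 19 gives net 22, ≥ 19, so (f) meets the standard.
  Stage 4 carried; the burden shifts to the claimant.
At Stage 5 the claimant must meet a clear and cogent showing (weight is at least 77): on (g) the weight is 80 less the opposing 1 gives net 79, ≥ 77, so (g) meets the standard; on (h) the weight is 76, < 77, so (h) does not meet the standard.
  The claimant does not carry Stage 5.
The analysis ends at Stage 5; the respondent prevails.

respondent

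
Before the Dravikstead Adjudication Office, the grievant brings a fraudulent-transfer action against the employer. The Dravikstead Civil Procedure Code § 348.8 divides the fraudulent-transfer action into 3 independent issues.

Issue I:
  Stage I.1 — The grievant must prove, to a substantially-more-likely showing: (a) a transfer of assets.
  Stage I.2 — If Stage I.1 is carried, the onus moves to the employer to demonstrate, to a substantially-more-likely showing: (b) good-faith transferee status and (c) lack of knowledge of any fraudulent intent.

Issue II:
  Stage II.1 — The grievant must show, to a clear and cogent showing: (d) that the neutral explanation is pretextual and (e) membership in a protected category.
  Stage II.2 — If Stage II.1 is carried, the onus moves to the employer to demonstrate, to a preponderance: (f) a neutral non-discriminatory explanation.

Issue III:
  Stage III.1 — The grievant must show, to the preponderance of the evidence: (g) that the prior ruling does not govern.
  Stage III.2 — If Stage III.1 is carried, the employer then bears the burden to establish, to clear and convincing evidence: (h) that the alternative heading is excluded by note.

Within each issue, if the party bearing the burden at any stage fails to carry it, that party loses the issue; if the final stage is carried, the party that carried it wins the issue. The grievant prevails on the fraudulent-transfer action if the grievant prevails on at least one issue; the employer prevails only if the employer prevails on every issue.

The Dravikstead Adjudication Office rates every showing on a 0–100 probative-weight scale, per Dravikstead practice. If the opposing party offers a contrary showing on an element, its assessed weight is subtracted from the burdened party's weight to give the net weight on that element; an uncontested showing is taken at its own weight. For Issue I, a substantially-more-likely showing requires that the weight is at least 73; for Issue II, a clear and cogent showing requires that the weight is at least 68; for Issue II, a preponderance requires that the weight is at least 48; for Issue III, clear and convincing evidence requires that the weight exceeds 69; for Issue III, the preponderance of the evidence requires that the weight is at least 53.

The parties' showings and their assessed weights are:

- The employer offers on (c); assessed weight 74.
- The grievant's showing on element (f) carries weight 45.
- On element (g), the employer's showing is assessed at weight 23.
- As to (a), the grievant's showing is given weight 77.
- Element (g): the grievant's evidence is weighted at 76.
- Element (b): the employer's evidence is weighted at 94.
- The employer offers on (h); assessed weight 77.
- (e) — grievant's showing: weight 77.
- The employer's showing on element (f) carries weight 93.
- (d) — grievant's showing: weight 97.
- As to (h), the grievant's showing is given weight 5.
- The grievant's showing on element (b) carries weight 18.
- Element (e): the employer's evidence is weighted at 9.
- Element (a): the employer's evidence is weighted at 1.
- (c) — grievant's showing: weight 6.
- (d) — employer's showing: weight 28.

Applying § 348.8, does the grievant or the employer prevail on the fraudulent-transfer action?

grievant

— Issue I —
Stage I.1 (grievant, a substantially-more-likely showing, weight is at least 73): (a) net 77−1=76 ≥ 73 — meets.
  All elements met. The burden passes to the employer.
Stage I.2 (employer, a substantially-more-likely showing, weight is at least 73): (b) net 94−18=76 ≥ 73 — meets; (c) net 74−6=68 < 73 — fails.
  Stage I.2 not carried; the employer fails its burden.
So the grievant prevails on this issue.
— Issue II —
At Stage II.1 the grievant must meet a clear and cogent showing (weight is at least 68): on (d) the weight is 97 less the opposing 28 gives net 69, ≥ 68, so (d) meets the standard; on (e) the weight is 77 less the opposing 9 gives net 68, which does reach 68, so (e) meets the standard.
  All elements met. The burden passes to the employer.
At Stage II.2 the employer must meet a preponderance (weight is at least 48): on (f) the weight is 93 less the opposing 45 gives net 48, which does reach 48, so (f) meets the standard.
  All elements met at the final stage.
With every stage satisfied, the employer prevails on this issue.
— Issue III —
Stage III.1 (grievant, the preponderance of the evidence, weight is at least 53): (g) net 76−23=53 ≥ 53 — meets.
  Stage III.1 carried; the burden shifts to the employer.
Stage III.2 (employer, clear and convincing evidence, weight exceeds 69): (h) net 77−5=72 > 69 — meets.
  All elements met at the final stage.
With every stage satisfied, the employer prevails on this issue.
Per-issue: Issue I → grievant; Issue II → employer; Issue III → employer. The grievant must prevail on at least one issue; overall, the grievant prevails.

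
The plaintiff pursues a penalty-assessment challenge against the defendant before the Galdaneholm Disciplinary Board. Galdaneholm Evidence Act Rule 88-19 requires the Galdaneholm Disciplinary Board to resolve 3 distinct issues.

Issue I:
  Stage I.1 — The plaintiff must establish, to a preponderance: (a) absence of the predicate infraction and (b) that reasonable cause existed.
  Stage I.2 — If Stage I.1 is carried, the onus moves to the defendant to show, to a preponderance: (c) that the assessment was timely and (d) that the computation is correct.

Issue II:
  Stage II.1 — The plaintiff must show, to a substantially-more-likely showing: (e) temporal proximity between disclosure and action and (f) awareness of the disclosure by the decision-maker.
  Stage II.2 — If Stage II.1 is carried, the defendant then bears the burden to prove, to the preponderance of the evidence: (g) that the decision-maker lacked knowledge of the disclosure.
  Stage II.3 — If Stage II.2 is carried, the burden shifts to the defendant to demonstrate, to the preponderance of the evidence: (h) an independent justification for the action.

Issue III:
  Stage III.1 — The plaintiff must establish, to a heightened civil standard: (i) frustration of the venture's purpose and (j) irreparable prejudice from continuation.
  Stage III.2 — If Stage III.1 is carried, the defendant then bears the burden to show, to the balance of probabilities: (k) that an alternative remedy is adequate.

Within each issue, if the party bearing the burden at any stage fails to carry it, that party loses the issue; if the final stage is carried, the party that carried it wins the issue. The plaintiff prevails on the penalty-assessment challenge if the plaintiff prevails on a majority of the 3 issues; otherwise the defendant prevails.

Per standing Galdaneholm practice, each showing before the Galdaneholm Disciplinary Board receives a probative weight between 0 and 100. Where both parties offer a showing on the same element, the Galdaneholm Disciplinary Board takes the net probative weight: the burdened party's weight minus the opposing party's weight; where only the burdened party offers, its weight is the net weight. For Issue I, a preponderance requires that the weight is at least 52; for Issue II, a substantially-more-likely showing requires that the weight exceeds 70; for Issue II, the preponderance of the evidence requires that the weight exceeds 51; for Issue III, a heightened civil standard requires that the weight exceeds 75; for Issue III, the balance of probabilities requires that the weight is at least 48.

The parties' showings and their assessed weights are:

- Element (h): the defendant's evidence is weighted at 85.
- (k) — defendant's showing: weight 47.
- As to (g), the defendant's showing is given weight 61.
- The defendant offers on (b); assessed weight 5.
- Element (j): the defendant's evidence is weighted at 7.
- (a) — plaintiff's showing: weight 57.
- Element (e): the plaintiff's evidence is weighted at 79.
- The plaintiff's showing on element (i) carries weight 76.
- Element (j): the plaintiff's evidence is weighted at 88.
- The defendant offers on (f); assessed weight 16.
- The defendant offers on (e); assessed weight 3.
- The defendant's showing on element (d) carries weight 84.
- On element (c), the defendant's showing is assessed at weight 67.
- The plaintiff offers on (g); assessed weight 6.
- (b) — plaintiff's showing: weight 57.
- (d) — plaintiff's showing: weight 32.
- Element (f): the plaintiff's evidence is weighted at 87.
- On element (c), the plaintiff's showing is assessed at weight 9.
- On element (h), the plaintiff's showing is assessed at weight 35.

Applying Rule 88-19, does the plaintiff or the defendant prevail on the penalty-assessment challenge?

plaintiff

— Issue I —
At Stage I.1 the plaintiff must meet a preponderance (weight is at least 52): on (a) the weight is 57, ≥ 52, so (a) meets the standard; on (b) the weight is 57 less the opposing 5 gives net 52, which does reach 52, so (b) meets the standard.
  All elements met. The burden passes to the defendant.
At Stage I.2 the defendant must meet a preponderance (weight is at least 52): on (c) the weight is 67 less the opposing 9 gives net 58, ≥ 52, so (c) meets the standard; on (d) the weight is 84 less the opposing 32 gives net 52, which does reach 52, so (d) meets the standard.
  Stage I.2 carried; the final stage is satisfied.
With every stage satisfied, the defendant prevails on this issue.
— Issue II —
Stage II.1 (plaintiff, a substantially-more-likely showing, weight exceeds 70): (e) net 79−3=76 > 70 — meets; (f) net 87−16=71 > 70 — meets.
  Stage II.1 carried; the burden shifts to the defendant.
Stage II.2 (defendant, the preponderance of the evidence, weight exceeds 51): (g) net 61−6=55 > 51 — meets.
  Stage II.2 carried; the burden remains with the defendant.
Stage II.3 (defendant, the preponderance of the evidence, weight exceeds 51): (h) net 85−35=50 ≤ 51 — fails.
  The defendant does not carry Stage II.3.
The analysis ends at Stage II.3; the plaintiff prevails on this issue.
— Issue III —
At Stage III.1 the plaintiff must meet a heightened civil standard (weight exceeds 75): on (i) the weight is 76, > 75, so (i) meets the standard; on (j) the weight is 88 less the opposing 7 gives net 81, > 75, so (j) meets the standard.
  The plaintiff carries Stage III.1; the defendant now bears the burden.
At Stage III.2 the defendant must meet the balance of probabilities (weight is at least 48): on (k) the weight is 47, which does not reach 48, so (k) does not meet the standard.
  Stage III.2 not carried; the defendant fails its burden.
So the plaintiff prevails on this issue.
Per-issue: Issue I → defendant; Issue II → plaintiff; Issue III → plaintiff. The plaintiff must prevail on a majority of issues; overall, the plaintiff prevails.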